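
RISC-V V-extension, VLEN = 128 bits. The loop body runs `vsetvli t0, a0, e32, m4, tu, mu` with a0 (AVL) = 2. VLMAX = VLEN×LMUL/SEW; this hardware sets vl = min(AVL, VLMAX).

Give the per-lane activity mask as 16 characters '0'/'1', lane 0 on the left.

predicate = 1100000000000000

VLMAX = VLEN×LMUL/SEW = 128×4/32 = 16
vl = min(AVL, VLMAX) = min(2, 16) = 2
bits (lane 0 leftmost): 1100000000000000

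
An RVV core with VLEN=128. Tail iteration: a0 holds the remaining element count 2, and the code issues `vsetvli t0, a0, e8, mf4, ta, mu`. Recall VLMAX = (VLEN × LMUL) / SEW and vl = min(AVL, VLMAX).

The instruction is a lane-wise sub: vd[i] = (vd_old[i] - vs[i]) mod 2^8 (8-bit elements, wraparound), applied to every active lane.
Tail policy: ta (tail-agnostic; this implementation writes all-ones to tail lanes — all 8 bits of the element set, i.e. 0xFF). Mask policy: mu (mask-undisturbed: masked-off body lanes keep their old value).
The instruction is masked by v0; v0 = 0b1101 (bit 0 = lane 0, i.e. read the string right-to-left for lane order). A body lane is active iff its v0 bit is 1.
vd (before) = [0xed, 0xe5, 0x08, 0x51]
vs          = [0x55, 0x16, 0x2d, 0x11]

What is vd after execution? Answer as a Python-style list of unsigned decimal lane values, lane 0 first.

vd = [152, 229, 255, 255]

VLMAX = (128 × 1/4) / 8 = 4 lanes
vl ← min(2, 4) = 2
  i=0: sub(0xed,0x55) → 152
  i=1: mask-off/keep → 229
  i=2: tail/ones → 255
  i=3: tail/ones → 255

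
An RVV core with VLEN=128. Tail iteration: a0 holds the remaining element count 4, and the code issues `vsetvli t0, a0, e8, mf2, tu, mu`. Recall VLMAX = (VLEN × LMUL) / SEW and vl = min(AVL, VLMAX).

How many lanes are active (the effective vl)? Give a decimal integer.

VLMAX = VLEN×LMUL/SEW = 128×1/2/8 = 8
vl = min(AVL, VLMAX) = min(4, 8) = 4

vl = 4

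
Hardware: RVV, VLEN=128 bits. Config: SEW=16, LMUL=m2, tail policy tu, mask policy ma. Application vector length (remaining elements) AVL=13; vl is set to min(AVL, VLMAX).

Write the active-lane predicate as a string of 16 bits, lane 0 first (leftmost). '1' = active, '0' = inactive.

predicate = 1111111111111000

VLMAX = (128 × 2) / 16 = 16 lanes
AVL=13 ≤ VLMAX=16, so vl = 13
bits (lane 0 leftmost): 1111111111111000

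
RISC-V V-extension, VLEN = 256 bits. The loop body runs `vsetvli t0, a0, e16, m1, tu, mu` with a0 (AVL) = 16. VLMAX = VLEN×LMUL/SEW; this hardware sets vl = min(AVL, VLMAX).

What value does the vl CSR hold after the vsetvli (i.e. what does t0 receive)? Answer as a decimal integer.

vl = 16

VLMAX = VLEN×LMUL/SEW = 256×1/16 = 16
vl = min(AVL, VLMAX) = min(16, 16) = 16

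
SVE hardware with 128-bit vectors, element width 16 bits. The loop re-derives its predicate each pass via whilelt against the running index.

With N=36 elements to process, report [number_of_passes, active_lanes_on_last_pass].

[iterations, last_vl] = [5, 4]

lane count: 128 div 16 = 8
N=36: ⌈36/8⌉ = 5 iters; last vl = 36 − 4×8 = 4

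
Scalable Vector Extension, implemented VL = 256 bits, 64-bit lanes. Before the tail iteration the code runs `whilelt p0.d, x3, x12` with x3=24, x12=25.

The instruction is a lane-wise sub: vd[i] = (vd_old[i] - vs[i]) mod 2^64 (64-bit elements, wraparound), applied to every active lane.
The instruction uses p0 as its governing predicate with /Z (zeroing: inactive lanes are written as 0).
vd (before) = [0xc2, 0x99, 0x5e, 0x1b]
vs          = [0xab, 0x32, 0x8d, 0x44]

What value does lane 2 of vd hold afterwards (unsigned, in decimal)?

vd[2] = 0

lane count: 256 div 64 = 4
whilelt: lane j active iff 24+j < 25 → j < 1 → 1 active
  i=0: sub(0xc2,0xab) → 23
  i=1: tail/zero → 0
  i=2: tail/zero → 0
  i=3: tail/zero → 0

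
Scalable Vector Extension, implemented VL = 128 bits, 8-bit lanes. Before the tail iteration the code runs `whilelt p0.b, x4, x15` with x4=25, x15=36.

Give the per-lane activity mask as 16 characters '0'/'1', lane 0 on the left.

predicate = 1111111111100000

lane count: 128 div 8 = 16
p0[j] = (25+j < 36); true for j=0..10 → 11 lanes set
bits (lane 0 leftmost): 1111111111100000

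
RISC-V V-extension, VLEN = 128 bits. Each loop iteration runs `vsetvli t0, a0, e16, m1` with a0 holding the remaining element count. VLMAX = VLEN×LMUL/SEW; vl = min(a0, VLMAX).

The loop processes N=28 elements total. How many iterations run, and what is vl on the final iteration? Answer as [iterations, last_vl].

VLMAX = (128 × 1) / 16 = 8 lanes
N=28: ⌈28/8⌉ = 4 iters; last vl = 28 − 3×8 = 4

[iterations, last_vl] = [4, 4]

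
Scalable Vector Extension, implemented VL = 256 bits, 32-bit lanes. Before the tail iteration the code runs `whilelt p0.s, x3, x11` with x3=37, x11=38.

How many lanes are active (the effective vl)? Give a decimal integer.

vl = 1

lane count: 256 div 32 = 8
whilelt: lane j active iff 37+j < 38 → j < 1 → 1 active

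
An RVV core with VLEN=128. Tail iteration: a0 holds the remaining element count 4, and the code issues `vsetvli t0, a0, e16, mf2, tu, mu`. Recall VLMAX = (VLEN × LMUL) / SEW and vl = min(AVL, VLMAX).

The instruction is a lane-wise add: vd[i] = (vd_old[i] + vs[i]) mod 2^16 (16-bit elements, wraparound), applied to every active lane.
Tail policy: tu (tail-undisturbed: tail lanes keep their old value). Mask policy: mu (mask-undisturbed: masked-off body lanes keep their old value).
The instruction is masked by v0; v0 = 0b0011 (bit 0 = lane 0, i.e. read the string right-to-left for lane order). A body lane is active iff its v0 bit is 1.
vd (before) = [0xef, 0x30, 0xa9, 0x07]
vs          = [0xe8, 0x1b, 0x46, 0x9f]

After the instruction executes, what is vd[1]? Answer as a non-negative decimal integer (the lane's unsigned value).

vd[1] = 75

lanes per group: 128·1/2/16 = 4
vl = min(AVL, VLMAX) = min(4, 4) = 4
[0] add(0xef,0xe8) = 0x1d7
[1] add(0x30,0x1b) = 0x4b
[2] mask-off/keep = 0xa9
[3] mask-off/keep = 0x07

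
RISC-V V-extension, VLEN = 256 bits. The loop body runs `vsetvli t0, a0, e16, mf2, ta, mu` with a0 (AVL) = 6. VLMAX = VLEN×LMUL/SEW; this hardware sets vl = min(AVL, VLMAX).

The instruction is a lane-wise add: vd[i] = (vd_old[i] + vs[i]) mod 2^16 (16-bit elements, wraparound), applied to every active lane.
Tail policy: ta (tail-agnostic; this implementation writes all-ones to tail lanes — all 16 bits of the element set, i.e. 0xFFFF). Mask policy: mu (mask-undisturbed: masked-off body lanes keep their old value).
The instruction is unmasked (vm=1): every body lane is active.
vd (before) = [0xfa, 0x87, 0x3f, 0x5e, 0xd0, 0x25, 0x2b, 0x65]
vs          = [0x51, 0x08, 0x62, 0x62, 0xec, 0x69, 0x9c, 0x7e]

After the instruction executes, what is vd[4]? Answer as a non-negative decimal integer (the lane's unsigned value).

VLMAX = (256 × 1/2) / 16 = 8 lanes
vl ← min(6, 8) = 6
  i=0: add(0xfa,0x51) → 331
  i=1: add(0x87,0x08) → 143
  i=2: add(0x3f,0x62) → 161
  i=3: add(0x5e,0x62) → 192
  i=4: add(0xd0,0xec) → 444
  i=5: add(0x25,0x69) → 142
  i=6: tail/ones → 65535
  i=7: tail/ones → 65535

vd[4] = 444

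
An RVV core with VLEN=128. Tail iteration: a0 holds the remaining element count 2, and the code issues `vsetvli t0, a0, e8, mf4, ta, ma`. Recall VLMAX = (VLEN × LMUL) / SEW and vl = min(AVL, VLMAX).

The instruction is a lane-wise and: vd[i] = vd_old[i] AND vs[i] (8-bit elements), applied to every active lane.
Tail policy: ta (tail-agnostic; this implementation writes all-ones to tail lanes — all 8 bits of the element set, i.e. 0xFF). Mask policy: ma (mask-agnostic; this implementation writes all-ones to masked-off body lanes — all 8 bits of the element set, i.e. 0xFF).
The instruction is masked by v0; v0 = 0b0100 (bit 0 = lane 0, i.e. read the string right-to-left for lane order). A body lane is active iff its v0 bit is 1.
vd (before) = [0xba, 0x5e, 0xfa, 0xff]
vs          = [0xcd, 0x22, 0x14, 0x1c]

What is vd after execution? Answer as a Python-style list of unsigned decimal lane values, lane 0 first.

vd = [255, 255, 255, 255]

VLMAX = (128 × 1/4) / 8 = 4 lanes
vl ← min(2, 4) = 2
  i=0: mask-off/ones → 255
  i=1: mask-off/ones → 255
  i=2: tail/ones → 255
  i=3: tail/ones → 255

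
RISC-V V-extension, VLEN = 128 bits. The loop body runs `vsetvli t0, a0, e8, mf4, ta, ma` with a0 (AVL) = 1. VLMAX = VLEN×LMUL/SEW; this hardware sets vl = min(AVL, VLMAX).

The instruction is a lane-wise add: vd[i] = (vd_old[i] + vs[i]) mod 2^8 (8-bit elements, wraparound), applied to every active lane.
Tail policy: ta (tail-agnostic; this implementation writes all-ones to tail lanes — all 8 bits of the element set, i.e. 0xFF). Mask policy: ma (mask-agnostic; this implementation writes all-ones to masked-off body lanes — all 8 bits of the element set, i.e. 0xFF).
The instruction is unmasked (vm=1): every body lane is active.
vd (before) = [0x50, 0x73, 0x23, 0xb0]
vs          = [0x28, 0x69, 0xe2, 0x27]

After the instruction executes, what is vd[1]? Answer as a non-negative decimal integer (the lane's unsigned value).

lanes per group: 128·1/4/8 = 4
vl ← min(1, 4) = 1
lane  0: add(0x50,0x28) ⇒ 0x78
lane  1: tail/ones ⇒ 0xff
lane  2: tail/ones ⇒ 0xff
lane  3: tail/ones ⇒ 0xff

vd[1] = 255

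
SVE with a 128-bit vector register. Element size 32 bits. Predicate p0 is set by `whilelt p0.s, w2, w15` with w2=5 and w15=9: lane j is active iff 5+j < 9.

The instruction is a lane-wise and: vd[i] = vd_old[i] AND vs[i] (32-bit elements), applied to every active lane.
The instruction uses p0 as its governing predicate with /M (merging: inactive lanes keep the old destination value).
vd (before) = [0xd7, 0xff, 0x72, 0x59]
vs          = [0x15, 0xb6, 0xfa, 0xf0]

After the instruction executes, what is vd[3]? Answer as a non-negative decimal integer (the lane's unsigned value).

128-bit reg / 32-bit elem → 4 lanes
p0[j] = (5+j < 9); true for j=0..3 → 4 lanes set
  i=0: and(0xd7,0x15) → 21
  i=1: and(0xff,0xb6) → 182
  i=2: and(0x72,0xfa) → 114
  i=3: and(0x59,0xf0) → 80

vd[3] = 80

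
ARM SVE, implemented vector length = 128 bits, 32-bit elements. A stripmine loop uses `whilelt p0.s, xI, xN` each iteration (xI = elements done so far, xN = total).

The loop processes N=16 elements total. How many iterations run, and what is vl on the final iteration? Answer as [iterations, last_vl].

lane count: 128 div 32 = 4
16 elements at 4/iter → 4 passes, remainder 4 on the last

[iterations, last_vl] = [4, 4]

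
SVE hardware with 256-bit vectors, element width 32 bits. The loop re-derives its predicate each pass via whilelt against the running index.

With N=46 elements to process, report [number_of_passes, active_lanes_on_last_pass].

[iterations, last_vl] = [6, 6]

lane count: 256 div 32 = 8
iterations = ceil(46/8) = 6; final-pass vl = 6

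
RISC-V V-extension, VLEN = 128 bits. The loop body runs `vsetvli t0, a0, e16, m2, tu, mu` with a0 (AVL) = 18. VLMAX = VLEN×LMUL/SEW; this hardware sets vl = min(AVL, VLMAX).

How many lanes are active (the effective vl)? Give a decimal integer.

VLMAX = (128 × 2) / 16 = 16 lanes
AVL=18 > VLMAX=16, so vl = 16

vl = 16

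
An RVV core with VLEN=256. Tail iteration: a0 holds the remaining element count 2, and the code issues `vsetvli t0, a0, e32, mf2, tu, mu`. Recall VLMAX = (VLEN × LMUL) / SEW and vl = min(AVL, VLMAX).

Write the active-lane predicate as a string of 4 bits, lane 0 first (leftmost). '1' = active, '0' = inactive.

predicate = 1100

VLMAX = VLEN×LMUL/SEW = 256×1/2/32 = 4
vl ← min(2, 4) = 2
bits (lane 0 leftmost): 1100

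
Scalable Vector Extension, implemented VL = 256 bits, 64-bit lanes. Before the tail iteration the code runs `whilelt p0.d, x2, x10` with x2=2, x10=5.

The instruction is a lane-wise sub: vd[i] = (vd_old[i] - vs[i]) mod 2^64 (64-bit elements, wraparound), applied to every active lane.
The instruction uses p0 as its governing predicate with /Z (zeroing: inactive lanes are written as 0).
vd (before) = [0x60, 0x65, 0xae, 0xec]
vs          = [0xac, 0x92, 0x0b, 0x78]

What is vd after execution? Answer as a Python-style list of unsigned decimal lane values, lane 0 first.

vd = [18446744073709551540, 18446744073709551571, 163, 0]

register lanes = 256/64 = 4
whilelt: lane j active iff 2+j < 5 → j < 3 → 3 active
vd[0] sub(0x60,0xac) -> 0xffffffffffffffb4
vd[1] sub(0x65,0x92) -> 0xffffffffffffffd3
vd[2] sub(0xae,0x0b) -> 0xa3
vd[3] tail/zero -> 0x00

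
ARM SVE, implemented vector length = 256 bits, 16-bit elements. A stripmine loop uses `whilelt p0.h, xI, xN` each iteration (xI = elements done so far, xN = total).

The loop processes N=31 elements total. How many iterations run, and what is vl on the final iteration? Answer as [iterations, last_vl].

[iterations, last_vl] = [2, 15]

256-bit reg / 16-bit elem → 16 lanes
iterations = ceil(31/16) = 2; final-pass vl = 15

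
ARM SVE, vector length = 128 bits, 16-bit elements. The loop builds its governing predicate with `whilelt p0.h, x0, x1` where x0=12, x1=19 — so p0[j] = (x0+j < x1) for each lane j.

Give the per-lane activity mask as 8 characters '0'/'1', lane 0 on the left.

predicate = 11111110

128-bit reg / 16-bit elem → 8 lanes
p0[j] = (12+j < 19); true for j=0..6 → 7 lanes set
bits (lane 0 leftmost): 11111110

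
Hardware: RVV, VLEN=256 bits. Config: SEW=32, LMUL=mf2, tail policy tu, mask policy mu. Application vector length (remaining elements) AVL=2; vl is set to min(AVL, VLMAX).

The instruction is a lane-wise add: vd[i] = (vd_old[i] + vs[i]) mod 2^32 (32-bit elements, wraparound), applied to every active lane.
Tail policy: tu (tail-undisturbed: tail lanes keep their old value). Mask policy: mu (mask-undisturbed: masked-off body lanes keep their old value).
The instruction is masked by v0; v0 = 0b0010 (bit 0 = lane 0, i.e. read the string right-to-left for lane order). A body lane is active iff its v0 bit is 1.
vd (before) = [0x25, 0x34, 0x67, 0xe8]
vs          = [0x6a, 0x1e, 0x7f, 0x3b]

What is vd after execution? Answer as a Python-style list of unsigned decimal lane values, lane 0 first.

vd = [37, 82, 103, 232]

VLMAX = (256 × 1/2) / 32 = 4 lanes
AVL=2 ≤ VLMAX=4, so vl = 2
lane  0: mask-off/keep ⇒ 0x25
lane  1: add(0x34,0x1e) ⇒ 0x52
lane  2: tail/keep ⇒ 0x67
lane  3: tail/keep ⇒ 0xe8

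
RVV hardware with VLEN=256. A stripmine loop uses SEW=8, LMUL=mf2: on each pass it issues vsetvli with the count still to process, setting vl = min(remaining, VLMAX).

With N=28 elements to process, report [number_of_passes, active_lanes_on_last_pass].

VLMAX = (256 × 1/2) / 8 = 16 lanes
28 elements at 16/iter → 2 passes, remainder 12 on the last

[iterations, last_vl] = [2, 12]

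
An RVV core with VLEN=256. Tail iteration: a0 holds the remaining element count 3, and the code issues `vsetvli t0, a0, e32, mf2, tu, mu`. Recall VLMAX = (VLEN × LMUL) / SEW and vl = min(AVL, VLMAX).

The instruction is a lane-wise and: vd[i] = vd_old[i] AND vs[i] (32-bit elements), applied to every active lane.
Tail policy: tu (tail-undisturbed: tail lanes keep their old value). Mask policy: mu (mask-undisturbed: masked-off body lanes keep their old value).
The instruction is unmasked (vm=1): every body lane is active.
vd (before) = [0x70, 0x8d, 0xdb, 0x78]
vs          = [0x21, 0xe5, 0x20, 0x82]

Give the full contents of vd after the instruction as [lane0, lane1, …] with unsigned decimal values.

VLMAX = VLEN×LMUL/SEW = 256×1/2/32 = 4
AVL=3 ≤ VLMAX=4, so vl = 3
vd[0] and(0x70,0x21) -> 0x20
vd[1] and(0x8d,0xe5) -> 0x85
vd[2] and(0xdb,0x20) -> 0x00
vd[3] tail/keep -> 0x78

vd = [32, 133, 0, 120]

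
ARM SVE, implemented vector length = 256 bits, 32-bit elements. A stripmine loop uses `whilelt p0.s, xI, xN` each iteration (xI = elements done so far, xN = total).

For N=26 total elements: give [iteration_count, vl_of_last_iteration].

256-bit reg / 32-bit elem → 8 lanes
N=26: ⌈26/8⌉ = 4 iters; last vl = 26 − 3×8 = 2

[iterations, last_vl] = [4, 2]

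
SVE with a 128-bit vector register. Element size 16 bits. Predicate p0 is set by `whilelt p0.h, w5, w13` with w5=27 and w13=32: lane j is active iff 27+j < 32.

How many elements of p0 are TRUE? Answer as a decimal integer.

vl = 5

128-bit reg / 16-bit elem → 8 lanes
active while 27+j < 32, i.e. j ∈ [0,5) capped at 8 ⇒ 5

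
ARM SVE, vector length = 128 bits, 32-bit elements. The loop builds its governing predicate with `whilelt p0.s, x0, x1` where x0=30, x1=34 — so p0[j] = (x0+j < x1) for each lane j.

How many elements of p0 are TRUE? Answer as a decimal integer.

register lanes = 128/32 = 4
p0[j] = (30+j < 34); true for j=0..3 → 4 lanes set

vl = 4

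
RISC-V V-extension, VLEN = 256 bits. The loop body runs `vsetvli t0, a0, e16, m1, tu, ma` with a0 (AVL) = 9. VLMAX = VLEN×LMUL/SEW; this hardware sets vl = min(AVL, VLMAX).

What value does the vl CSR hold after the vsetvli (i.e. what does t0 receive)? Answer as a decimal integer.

VLMAX = (256 × 1) / 16 = 16 lanes
AVL=9 ≤ VLMAX=16, so vl = 9

vl = 9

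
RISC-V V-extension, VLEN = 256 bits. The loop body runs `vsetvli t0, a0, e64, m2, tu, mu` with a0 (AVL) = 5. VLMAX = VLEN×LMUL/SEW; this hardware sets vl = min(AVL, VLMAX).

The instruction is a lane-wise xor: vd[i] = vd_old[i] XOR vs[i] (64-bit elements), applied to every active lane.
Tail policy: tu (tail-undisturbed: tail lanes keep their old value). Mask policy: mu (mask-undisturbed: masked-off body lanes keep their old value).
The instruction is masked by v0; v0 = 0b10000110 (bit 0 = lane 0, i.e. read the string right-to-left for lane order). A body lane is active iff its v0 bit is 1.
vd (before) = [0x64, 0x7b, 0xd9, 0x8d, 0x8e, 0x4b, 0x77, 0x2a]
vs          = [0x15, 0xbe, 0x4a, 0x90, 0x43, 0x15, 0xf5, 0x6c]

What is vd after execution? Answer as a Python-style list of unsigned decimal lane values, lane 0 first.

VLMAX = VLEN×LMUL/SEW = 256×2/64 = 8
vl ← min(5, 8) = 5
[0] mask-off/keep = 0x64
[1] xor(0x7b,0xbe) = 0xc5
[2] xor(0xd9,0x4a) = 0x93
[3] mask-off/keep = 0x8d
[4] mask-off/keep = 0x8e
[5] tail/keep = 0x4b
[6] tail/keep = 0x77
[7] tail/keep = 0x2a

vd = [100, 197, 147, 141, 142, 75, 119, 42]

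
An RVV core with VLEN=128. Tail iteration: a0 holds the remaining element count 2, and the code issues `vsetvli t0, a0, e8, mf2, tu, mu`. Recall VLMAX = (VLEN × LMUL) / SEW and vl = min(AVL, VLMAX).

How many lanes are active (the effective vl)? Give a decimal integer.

vl = 2

lanes per group: 128·1/2/8 = 8
vl ← min(2, 8) = 2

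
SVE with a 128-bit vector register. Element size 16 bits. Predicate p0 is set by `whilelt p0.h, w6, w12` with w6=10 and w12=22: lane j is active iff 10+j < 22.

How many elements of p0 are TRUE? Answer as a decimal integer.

lane count: 128 div 16 = 8
whilelt: lane j active iff 10+j < 22 → j < 12 → 8 active

vl = 8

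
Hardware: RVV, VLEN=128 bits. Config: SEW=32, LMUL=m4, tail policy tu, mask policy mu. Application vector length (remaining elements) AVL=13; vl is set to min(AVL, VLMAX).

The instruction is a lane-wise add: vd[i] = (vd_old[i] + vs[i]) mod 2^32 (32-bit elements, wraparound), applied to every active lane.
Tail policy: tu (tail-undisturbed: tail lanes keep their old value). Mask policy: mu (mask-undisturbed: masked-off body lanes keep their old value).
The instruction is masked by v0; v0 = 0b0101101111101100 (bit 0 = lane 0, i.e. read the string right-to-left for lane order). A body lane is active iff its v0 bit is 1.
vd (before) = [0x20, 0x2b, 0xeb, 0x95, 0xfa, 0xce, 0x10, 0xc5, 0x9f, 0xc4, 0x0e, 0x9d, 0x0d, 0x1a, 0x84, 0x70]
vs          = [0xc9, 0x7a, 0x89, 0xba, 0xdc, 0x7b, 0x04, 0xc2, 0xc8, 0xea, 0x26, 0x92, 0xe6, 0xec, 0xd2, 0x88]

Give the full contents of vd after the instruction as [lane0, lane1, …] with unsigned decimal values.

lanes per group: 128·4/32 = 16
vl ← min(13, 16) = 13
vd[0] mask-off/keep -> 0x20
vd[1] mask-off/keep -> 0x2b
vd[2] add(0xeb,0x89) -> 0x174
vd[3] add(0x95,0xba) -> 0x14f
vd[4] mask-off/keep -> 0xfa
vd[5] add(0xce,0x7b) -> 0x149
vd[6] add(0x10,0x04) -> 0x14
vd[7] add(0xc5,0xc2) -> 0x187
vd[8] add(0x9f,0xc8) -> 0x167
vd[9] add(0xc4,0xea) -> 0x1ae
vd[10] mask-off/keep -> 0x0e
vd[11] add(0x9d,0x92) -> 0x12f
vd[12] add(0x0d,0xe6) -> 0xf3
vd[13] tail/keep -> 0x1a
vd[14] tail/keep -> 0x84
vd[15] tail/keep -> 0x70

vd = [32, 43, 372, 335, 250, 329, 20, 391, 359, 430, 14, 303, 243, 26, 132, 112]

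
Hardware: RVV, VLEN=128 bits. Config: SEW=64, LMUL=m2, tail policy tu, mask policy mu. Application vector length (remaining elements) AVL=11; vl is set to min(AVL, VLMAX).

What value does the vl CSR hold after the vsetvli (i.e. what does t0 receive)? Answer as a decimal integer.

vl = 4

lanes per group: 128·2/64 = 4
AVL=11 > VLMAX=4, so vl = 4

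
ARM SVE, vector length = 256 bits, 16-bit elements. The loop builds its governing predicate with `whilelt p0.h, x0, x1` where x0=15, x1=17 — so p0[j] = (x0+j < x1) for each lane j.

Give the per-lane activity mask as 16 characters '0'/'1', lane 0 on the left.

predicate = 1100000000000000

lane count: 256 div 16 = 16
active while 15+j < 17, i.e. j ∈ [0,2) capped at 16 ⇒ 2
bits (lane 0 leftmost): 1100000000000000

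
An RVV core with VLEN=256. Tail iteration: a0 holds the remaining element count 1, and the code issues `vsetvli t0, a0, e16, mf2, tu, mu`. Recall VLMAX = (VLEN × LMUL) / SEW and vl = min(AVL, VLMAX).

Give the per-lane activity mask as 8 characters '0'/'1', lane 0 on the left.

lanes per group: 256·1/2/16 = 8
vl = min(AVL, VLMAX) = min(1, 8) = 1
bits (lane 0 leftmost): 10000000

predicate = 10000000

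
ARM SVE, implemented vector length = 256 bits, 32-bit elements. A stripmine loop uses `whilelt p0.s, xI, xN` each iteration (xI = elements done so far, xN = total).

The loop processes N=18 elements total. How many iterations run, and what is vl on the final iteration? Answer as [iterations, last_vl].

[iterations, last_vl] = [3, 2]

256-bit reg / 32-bit elem → 8 lanes
18 elements at 8/iter → 3 passes, remainder 2 on the last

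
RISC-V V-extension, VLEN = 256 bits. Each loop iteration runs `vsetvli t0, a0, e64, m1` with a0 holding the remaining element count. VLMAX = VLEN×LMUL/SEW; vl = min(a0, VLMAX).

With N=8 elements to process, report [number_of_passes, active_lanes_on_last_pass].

[iterations, last_vl] = [2, 4]

VLMAX = (256 × 1) / 64 = 4 lanes
iterations = ceil(8/4) = 2; final-pass vl = 4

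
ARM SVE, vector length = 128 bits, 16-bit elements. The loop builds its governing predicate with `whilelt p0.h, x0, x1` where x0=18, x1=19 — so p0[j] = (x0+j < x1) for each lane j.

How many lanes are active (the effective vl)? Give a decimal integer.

128-bit reg / 16-bit elem → 8 lanes
active while 18+j < 19, i.e. j ∈ [0,1) capped at 8 ⇒ 1

vl = 1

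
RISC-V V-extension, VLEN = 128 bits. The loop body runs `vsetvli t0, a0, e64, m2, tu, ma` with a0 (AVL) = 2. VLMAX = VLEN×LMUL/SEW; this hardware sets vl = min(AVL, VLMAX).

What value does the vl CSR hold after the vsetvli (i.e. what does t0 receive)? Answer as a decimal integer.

vl = 2

VLMAX = (128 × 2) / 64 = 4 lanes
vl = min(AVL, VLMAX) = min(2, 4) = 2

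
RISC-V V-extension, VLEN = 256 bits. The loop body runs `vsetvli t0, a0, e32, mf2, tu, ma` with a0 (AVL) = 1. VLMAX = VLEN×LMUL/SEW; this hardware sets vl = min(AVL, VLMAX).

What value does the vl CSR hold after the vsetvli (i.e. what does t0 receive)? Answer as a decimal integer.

VLMAX = VLEN×LMUL/SEW = 256×1/2/32 = 4
vl = min(AVL, VLMAX) = min(1, 4) = 1

vl = 1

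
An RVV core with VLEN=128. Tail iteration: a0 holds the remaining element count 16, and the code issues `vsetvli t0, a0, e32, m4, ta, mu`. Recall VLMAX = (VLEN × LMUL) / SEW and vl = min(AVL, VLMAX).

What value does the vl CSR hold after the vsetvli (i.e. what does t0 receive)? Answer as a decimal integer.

lanes per group: 128·4/32 = 16
vl = min(AVL, VLMAX) = min(16, 16) = 16

vl = 16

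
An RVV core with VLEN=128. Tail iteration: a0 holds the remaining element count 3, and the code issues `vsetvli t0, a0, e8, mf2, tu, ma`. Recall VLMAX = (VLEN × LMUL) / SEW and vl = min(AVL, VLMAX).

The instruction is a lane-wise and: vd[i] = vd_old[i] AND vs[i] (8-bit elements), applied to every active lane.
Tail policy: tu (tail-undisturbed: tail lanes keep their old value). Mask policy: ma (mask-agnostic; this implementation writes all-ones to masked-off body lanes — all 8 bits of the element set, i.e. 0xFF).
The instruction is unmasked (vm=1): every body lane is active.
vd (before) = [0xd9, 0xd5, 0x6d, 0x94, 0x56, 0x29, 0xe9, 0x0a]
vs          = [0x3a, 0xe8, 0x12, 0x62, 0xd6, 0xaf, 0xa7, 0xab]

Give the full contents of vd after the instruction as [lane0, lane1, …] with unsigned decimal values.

vd = [24, 192, 0, 148, 86, 41, 233, 10]

VLMAX = (128 × 1/2) / 8 = 8 lanes
vl ← min(3, 8) = 3
[0] and(0xd9,0x3a) = 0x18
[1] and(0xd5,0xe8) = 0xc0
[2] and(0x6d,0x12) = 0x00
[3] tail/keep = 0x94
[4] tail/keep = 0x56
[5] tail/keep = 0x29
[6] tail/keep = 0xe9
[7] tail/keep = 0x0a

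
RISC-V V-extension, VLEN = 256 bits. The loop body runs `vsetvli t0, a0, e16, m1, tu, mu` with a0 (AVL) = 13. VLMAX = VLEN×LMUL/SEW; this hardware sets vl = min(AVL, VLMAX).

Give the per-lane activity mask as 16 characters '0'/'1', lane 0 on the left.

predicate = 1111111111111000

VLMAX = VLEN×LMUL/SEW = 256×1/16 = 16
vl ← min(13, 16) = 13
bits (lane 0 leftmost): 1111111111111000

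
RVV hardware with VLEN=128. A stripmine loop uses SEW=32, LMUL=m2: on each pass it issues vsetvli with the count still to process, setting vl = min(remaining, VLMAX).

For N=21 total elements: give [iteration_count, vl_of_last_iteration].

[iterations, last_vl] = [3, 5]

lanes per group: 128·2/32 = 8
N=21: ⌈21/8⌉ = 3 iters; last vl = 21 − 2×8 = 5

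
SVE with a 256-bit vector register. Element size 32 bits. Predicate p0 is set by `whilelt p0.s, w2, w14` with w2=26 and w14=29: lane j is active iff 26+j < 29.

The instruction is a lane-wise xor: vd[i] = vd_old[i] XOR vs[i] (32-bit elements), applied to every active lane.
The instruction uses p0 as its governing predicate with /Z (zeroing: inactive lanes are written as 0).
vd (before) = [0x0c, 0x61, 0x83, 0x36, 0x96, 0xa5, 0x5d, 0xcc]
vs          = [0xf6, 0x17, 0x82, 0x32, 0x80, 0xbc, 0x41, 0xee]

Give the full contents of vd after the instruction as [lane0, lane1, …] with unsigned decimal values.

vd = [250, 118, 1, 0, 0, 0, 0, 0]

register lanes = 256/32 = 8
whilelt: lane j active iff 26+j < 29 → j < 3 → 3 active
lane  0: xor(0x0c,0xf6) ⇒ 0xfa
lane  1: xor(0x61,0x17) ⇒ 0x76
lane  2: xor(0x83,0x82) ⇒ 0x01
lane  3: tail/zero ⇒ 0x00
lane  4: tail/zero ⇒ 0x00
lane  5: tail/zero ⇒ 0x00
lane  6: tail/zero ⇒ 0x00
lane  7: tail/zero ⇒ 0x00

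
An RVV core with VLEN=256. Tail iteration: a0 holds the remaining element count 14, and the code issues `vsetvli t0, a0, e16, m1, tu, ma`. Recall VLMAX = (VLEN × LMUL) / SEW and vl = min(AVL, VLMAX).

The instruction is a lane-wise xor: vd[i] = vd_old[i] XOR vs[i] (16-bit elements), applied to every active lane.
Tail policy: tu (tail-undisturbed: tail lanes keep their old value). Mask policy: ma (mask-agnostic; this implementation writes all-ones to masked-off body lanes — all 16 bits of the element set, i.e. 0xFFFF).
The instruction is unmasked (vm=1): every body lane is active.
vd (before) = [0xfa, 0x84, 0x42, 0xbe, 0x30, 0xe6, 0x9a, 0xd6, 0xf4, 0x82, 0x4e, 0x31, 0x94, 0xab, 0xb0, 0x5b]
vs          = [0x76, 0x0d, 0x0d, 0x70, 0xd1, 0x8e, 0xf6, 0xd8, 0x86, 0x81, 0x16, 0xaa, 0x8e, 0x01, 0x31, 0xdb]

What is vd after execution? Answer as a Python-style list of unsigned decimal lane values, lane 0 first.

vd = [140, 137, 79, 206, 225, 104, 108, 14, 114, 3, 88, 155, 26, 170, 176, 91]

VLMAX = (256 × 1) / 16 = 16 lanes
AVL=14 ≤ VLMAX=16, so vl = 14
  i=0: xor(0xfa,0x76) → 140
  i=1: xor(0x84,0x0d) → 137
  i=2: xor(0x42,0x0d) → 79
  i=3: xor(0xbe,0x70) → 206
  i=4: xor(0x30,0xd1) → 225
  i=5: xor(0xe6,0x8e) → 104
  i=6: xor(0x9a,0xf6) → 108
  i=7: xor(0xd6,0xd8) → 14
  i=8: xor(0xf4,0x86) → 114
  i=9: xor(0x82,0x81) → 3
  i=10: xor(0x4e,0x16) → 88
  i=11: xor(0x31,0xaa) → 155
  i=12: xor(0x94,0x8e) → 26
  i=13: xor(0xab,0x01) → 170
  i=14: tail/keep → 176
  i=15: tail/keep → 91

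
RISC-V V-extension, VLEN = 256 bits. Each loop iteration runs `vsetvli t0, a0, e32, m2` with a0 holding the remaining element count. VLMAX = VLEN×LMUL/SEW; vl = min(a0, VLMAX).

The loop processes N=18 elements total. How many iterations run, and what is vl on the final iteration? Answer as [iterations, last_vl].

[iterations, last_vl] = [2, 2]

VLMAX = (256 × 2) / 32 = 16 lanes
18 elements at 16/iter → 2 passes, remainder 2 on the last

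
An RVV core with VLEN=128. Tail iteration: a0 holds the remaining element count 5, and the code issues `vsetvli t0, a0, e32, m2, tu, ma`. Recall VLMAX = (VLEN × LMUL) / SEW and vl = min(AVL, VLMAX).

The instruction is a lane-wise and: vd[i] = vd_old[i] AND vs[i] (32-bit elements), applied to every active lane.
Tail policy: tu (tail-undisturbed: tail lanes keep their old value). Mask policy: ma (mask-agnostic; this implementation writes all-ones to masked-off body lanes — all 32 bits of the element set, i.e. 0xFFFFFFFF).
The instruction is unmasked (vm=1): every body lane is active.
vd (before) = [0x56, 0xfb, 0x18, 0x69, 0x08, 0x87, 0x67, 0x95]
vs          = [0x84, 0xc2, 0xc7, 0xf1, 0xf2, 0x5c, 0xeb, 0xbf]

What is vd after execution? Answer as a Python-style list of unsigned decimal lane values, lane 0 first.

lanes per group: 128·2/32 = 8
vl = min(AVL, VLMAX) = min(5, 8) = 5
  i=0: and(0x56,0x84) → 4
  i=1: and(0xfb,0xc2) → 194
  i=2: and(0x18,0xc7) → 0
  i=3: and(0x69,0xf1) → 97
  i=4: and(0x08,0xf2) → 0
  i=5: tail/keep → 135
  i=6: tail/keep → 103
  i=7: tail/keep → 149

vd = [4, 194, 0, 97, 0, 135, 103, 149]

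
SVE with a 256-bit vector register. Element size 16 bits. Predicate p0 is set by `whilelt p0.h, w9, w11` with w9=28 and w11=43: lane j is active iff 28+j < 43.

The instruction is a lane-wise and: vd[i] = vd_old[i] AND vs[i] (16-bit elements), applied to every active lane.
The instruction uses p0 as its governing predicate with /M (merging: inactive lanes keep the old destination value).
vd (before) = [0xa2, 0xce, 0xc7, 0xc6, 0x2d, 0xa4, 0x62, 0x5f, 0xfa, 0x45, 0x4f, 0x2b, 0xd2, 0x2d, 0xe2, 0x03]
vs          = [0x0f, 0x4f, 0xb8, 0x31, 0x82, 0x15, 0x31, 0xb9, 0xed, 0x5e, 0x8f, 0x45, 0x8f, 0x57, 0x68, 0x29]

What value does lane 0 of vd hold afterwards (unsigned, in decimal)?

lane count: 256 div 16 = 16
whilelt: lane j active iff 28+j < 43 → j < 15 → 15 active
  i=0: and(0xa2,0x0f) → 2
  i=1: and(0xce,0x4f) → 78
  i=2: and(0xc7,0xb8) → 128
  i=3: and(0xc6,0x31) → 0
  i=4: and(0x2d,0x82) → 0
  i=5: and(0xa4,0x15) → 4
  i=6: and(0x62,0x31) → 32
  i=7: and(0x5f,0xb9) → 25
  i=8: and(0xfa,0xed) → 232
  i=9: and(0x45,0x5e) → 68
  i=10: and(0x4f,0x8f) → 15
  i=11: and(0x2b,0x45) → 1
  i=12: and(0xd2,0x8f) → 130
  i=13: and(0x2d,0x57) → 5
  i=14: and(0xe2,0x68) → 96
  i=15: tail/keep → 3

vd[0] = 2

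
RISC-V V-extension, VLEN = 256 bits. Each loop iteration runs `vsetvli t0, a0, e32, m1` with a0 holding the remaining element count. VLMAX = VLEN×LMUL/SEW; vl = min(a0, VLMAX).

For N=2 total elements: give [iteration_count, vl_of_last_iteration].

VLMAX = (256 × 1) / 32 = 8 lanes
iterations = ceil(2/8) = 1; final-pass vl = 2

[iterations, last_vl] = [1, 2]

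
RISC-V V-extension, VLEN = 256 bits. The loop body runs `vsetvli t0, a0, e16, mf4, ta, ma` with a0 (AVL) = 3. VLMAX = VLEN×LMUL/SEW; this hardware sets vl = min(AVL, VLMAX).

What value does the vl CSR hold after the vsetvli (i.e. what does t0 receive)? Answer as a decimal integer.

vl = 3

VLMAX = VLEN×LMUL/SEW = 256×1/4/16 = 4
vl = min(AVL, VLMAX) = min(3, 4) = 3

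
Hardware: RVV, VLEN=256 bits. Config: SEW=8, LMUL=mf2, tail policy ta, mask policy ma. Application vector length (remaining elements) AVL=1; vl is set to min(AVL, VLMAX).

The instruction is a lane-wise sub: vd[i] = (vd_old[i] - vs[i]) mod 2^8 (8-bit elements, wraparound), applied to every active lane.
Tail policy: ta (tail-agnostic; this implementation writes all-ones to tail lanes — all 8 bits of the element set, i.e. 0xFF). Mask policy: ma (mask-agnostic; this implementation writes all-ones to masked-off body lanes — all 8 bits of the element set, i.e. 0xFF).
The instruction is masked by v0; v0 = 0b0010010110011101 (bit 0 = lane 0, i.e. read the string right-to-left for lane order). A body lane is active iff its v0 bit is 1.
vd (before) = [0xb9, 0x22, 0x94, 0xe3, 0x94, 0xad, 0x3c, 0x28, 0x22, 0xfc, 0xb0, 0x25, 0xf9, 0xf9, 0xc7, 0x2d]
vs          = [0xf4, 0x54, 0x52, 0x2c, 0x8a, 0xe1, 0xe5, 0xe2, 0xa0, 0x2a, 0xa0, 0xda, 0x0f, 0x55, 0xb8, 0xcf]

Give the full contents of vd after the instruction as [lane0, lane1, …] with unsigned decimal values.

vd = [197, 255, 255, 255, 255, 255, 255, 255, 255, 255, 255, 255, 255, 255, 255, 255]

VLMAX = VLEN×LMUL/SEW = 256×1/2/8 = 16
AVL=1 ≤ VLMAX=16, so vl = 1
[0] sub(0xb9,0xf4) = 0xc5
[1] tail/ones = 0xff
[2] tail/ones = 0xff
[3] tail/ones = 0xff
[4] tail/ones = 0xff
[5] tail/ones = 0xff
[6] tail/ones = 0xff
[7] tail/ones = 0xff
[8] tail/ones = 0xff
[9] tail/ones = 0xff
[10] tail/ones = 0xff
[11] tail/ones = 0xff
[12] tail/ones = 0xff
[13] tail/ones = 0xff
[14] tail/ones = 0xff
[15] tail/ones = 0xff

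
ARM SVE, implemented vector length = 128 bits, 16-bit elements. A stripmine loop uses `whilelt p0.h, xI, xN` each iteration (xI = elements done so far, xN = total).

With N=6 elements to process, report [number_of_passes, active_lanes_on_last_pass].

[iterations, last_vl] = [1, 6]

register lanes = 128/16 = 8
iterations = ceil(6/8) = 1; final-pass vl = 6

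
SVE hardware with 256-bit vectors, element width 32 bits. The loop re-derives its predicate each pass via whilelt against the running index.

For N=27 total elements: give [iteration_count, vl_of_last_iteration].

256-bit reg / 32-bit elem → 8 lanes
iterations = ceil(27/8) = 4; final-pass vl = 3

[iterations, last_vl] = [4, 3]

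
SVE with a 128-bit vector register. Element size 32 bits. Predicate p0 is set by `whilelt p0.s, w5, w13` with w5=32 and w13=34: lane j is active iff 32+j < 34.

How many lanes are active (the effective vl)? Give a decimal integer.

vl = 2

register lanes = 128/32 = 4
p0[j] = (32+j < 34); true for j=0..1 → 2 lanes set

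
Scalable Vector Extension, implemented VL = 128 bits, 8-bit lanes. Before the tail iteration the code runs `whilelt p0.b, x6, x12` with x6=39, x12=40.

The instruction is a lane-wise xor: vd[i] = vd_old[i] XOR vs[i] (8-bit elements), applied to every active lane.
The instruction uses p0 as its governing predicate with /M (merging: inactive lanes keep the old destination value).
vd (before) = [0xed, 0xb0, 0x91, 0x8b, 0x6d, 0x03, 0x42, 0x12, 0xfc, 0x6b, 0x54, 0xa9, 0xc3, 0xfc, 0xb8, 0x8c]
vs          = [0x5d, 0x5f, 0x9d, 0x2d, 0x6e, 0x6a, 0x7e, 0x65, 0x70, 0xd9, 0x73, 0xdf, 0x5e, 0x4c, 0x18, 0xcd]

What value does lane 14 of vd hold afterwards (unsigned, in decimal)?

vd[14] = 184

register lanes = 128/8 = 16
active while 39+j < 40, i.e. j ∈ [0,1) capped at 16 ⇒ 1
lane  0: xor(0xed,0x5d) ⇒ 0xb0
lane  1: tail/keep ⇒ 0xb0
lane  2: tail/keep ⇒ 0x91
lane  3: tail/keep ⇒ 0x8b
lane  4: tail/keep ⇒ 0x6d
lane  5: tail/keep ⇒ 0x03
lane  6: tail/keep ⇒ 0x42
lane  7: tail/keep ⇒ 0x12
lane  8: tail/keep ⇒ 0xfc
lane  9: tail/keep ⇒ 0x6b
lane 10: tail/keep ⇒ 0x54
lane 11: tail/keep ⇒ 0xa9
lane 12: tail/keep ⇒ 0xc3
lane 13: tail/keep ⇒ 0xfc
lane 14: tail/keep ⇒ 0xb8
lane 15: tail/keep ⇒ 0x8c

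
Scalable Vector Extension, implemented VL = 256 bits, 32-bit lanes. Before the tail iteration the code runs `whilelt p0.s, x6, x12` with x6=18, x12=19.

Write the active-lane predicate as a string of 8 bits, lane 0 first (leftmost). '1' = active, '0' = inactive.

256-bit reg / 32-bit elem → 8 lanes
active while 18+j < 19, i.e. j ∈ [0,1) capped at 8 ⇒ 1
bits (lane 0 leftmost): 10000000

predicate = 10000000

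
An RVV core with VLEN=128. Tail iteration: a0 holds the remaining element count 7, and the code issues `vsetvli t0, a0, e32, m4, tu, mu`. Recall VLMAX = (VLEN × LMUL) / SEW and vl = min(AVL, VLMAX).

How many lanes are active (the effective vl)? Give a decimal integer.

VLMAX = (128 × 4) / 32 = 16 lanes
vl = min(AVL, VLMAX) = min(7, 16) = 7

vl = 7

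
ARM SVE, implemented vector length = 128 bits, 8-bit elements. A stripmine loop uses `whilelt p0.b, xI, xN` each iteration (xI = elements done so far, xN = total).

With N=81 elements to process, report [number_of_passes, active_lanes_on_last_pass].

[iterations, last_vl] = [6, 1]

lane count: 128 div 8 = 16
iterations = ceil(81/16) = 6; final-pass vl = 1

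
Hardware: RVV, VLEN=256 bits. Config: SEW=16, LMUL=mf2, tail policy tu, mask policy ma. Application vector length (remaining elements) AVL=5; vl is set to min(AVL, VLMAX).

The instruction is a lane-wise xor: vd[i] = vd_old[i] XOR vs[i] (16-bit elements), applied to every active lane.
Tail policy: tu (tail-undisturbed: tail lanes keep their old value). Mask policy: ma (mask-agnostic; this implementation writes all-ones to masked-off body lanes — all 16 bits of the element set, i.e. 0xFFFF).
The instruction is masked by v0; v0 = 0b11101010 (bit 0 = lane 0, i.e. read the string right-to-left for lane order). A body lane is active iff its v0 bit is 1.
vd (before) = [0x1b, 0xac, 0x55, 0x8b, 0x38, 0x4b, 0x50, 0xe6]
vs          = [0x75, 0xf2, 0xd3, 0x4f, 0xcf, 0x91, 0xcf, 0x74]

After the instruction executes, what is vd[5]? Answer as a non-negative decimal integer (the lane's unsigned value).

lanes per group: 256·1/2/16 = 8
vl ← min(5, 8) = 5
[0] mask-off/ones = 0xffff
[1] xor(0xac,0xf2) = 0x5e
[2] mask-off/ones = 0xffff
[3] xor(0x8b,0x4f) = 0xc4
[4] mask-off/ones = 0xffff
[5] tail/keep = 0x4b
[6] tail/keep = 0x50
[7] tail/keep = 0xe6

vd[5] = 75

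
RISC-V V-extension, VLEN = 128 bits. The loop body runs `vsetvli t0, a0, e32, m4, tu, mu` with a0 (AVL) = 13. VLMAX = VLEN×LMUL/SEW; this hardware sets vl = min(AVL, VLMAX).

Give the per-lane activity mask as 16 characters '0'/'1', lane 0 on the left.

VLMAX = VLEN×LMUL/SEW = 128×4/32 = 16
vl = min(AVL, VLMAX) = min(13, 16) = 13
bits (lane 0 leftmost): 1111111111111000

predicate = 1111111111111000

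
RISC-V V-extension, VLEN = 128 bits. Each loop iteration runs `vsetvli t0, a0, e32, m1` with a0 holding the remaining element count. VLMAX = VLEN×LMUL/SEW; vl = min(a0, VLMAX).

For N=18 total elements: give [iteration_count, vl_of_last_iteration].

VLMAX = VLEN×LMUL/SEW = 128×1/32 = 4
iterations = ceil(18/4) = 5; final-pass vl = 2

[iterations, last_vl] = [5, 2]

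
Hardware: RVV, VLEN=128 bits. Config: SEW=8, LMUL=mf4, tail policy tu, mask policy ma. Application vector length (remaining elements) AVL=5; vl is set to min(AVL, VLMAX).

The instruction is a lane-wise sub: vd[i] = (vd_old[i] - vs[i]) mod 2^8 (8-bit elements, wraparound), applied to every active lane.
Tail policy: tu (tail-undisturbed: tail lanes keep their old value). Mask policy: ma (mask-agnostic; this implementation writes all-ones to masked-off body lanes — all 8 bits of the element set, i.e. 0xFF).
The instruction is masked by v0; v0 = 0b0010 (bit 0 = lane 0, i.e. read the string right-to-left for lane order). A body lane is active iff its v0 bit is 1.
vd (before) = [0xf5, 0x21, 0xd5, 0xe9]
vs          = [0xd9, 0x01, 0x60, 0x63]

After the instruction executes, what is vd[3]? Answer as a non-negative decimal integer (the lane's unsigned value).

VLMAX = (128 × 1/4) / 8 = 4 lanes
vl = min(AVL, VLMAX) = min(5, 4) = 4
  i=0: mask-off/ones → 255
  i=1: sub(0x21,0x01) → 32
  i=2: mask-off/ones → 255
  i=3: mask-off/ones → 255

vd[3] = 255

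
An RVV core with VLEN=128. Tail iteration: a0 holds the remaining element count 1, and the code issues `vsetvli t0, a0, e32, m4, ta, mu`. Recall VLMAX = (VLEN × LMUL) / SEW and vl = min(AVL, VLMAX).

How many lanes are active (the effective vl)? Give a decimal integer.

lanes per group: 128·4/32 = 16
vl ← min(1, 16) = 1

vl = 1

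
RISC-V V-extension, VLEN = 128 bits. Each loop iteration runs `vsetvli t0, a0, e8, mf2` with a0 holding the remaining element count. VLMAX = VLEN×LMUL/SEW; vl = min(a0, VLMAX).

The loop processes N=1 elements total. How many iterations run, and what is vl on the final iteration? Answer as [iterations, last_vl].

[iterations, last_vl] = [1, 1]

lanes per group: 128·1/2/8 = 8
1 elements at 8/iter → 1 passes, remainder 1 on the last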